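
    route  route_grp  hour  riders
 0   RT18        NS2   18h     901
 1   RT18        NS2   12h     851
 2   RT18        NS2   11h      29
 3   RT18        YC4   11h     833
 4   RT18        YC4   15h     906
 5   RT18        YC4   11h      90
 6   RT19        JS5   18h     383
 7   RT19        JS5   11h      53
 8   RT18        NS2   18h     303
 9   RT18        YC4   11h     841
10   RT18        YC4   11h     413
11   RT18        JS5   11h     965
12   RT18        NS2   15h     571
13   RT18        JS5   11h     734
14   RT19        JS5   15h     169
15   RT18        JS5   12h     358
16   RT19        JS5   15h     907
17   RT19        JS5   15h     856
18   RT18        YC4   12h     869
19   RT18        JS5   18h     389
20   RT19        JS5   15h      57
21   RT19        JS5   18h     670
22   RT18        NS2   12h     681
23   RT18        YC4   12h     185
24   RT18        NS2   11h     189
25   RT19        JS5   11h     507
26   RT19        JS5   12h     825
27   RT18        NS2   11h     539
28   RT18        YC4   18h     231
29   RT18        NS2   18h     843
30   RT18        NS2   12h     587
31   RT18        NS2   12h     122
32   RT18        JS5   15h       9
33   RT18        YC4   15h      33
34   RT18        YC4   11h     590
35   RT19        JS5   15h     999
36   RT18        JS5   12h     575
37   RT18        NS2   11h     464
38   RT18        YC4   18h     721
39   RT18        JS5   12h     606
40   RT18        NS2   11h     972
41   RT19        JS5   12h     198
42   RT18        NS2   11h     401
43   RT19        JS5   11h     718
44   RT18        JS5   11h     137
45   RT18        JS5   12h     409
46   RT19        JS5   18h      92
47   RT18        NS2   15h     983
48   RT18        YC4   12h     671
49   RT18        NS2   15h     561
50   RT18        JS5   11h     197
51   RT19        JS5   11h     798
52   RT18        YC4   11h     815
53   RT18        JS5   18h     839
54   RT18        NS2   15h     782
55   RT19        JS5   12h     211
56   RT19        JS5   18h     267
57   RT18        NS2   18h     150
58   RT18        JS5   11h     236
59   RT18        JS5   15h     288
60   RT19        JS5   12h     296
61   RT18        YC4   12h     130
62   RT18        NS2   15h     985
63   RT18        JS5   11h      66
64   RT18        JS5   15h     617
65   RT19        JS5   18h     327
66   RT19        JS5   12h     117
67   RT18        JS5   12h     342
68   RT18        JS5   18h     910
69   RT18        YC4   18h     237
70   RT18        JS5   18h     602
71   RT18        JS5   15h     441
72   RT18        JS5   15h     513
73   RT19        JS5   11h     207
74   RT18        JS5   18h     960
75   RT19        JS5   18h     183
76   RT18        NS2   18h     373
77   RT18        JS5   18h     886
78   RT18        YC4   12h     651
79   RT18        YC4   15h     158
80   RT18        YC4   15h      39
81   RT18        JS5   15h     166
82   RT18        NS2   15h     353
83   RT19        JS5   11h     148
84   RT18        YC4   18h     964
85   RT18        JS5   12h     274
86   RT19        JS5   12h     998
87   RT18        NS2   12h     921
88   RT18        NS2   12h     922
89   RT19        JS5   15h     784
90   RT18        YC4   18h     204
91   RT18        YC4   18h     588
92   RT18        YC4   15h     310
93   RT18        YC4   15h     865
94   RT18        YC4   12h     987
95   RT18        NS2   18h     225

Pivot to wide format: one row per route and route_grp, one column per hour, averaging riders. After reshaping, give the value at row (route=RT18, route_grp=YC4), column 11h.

597

Rows with route=RT18, route_grp=YC4 and hour=11h: riders values are 833, 90, 841, 413, 590, 815.
(833 + 90 + 841 + 413 + 590 + 815) / 6 = 597.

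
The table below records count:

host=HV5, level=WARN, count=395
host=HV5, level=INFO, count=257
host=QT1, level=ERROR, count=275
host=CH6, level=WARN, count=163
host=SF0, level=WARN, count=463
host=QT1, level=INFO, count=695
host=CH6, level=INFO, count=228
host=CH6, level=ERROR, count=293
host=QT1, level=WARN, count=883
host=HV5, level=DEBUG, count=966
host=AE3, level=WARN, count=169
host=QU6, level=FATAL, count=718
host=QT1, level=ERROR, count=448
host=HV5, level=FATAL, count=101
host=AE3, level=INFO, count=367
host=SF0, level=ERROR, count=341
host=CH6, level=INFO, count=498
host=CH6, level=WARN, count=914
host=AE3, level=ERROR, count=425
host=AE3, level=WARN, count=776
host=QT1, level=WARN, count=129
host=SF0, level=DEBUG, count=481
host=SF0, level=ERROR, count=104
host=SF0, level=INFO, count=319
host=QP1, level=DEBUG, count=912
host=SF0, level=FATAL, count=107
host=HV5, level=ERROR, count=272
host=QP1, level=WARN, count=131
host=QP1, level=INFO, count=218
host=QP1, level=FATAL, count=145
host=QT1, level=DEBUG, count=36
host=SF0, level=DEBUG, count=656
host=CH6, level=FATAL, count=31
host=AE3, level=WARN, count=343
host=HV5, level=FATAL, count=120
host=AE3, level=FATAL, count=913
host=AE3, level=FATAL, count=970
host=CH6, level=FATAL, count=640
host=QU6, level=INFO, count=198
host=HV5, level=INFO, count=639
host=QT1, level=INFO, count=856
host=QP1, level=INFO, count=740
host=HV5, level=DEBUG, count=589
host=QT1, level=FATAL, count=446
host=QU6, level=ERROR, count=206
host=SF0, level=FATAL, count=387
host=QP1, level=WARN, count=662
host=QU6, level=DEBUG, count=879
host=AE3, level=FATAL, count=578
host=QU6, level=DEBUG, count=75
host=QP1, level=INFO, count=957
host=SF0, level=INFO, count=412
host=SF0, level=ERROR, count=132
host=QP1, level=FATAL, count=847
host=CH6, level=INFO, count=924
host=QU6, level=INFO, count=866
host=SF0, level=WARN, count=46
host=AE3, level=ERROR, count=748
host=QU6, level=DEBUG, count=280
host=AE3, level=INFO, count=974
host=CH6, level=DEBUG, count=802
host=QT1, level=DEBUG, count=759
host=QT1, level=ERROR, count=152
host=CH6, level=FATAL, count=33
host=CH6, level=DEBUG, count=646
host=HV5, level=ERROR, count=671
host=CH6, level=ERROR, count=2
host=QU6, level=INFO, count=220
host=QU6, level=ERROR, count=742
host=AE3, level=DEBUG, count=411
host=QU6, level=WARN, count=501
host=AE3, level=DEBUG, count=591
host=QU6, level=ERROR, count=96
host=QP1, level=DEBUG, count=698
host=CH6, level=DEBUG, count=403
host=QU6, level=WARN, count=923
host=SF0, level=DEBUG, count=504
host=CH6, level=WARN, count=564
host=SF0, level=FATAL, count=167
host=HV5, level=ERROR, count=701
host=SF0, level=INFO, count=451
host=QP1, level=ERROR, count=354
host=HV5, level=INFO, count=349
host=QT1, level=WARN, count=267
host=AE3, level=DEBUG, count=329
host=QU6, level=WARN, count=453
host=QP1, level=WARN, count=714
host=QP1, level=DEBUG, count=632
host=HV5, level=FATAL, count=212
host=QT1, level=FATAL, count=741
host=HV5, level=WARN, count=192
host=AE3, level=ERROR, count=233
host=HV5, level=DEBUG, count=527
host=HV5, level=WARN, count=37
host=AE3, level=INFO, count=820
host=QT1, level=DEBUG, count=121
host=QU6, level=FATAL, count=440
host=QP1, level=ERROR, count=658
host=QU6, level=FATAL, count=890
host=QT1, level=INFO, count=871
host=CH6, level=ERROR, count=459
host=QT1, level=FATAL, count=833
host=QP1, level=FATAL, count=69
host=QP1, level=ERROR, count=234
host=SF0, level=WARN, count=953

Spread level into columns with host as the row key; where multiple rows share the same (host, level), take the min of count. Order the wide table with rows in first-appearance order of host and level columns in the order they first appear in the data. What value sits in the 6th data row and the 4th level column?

With rows in first-appearance order of host, row 6 is host=QU6. level columns in first-appearance order: WARN, INFO, ERROR, DEBUG, FATAL; column 4 is DEBUG.
Long rows with host=QU6, level=DEBUG: min(879, 75, 280) = 75.

75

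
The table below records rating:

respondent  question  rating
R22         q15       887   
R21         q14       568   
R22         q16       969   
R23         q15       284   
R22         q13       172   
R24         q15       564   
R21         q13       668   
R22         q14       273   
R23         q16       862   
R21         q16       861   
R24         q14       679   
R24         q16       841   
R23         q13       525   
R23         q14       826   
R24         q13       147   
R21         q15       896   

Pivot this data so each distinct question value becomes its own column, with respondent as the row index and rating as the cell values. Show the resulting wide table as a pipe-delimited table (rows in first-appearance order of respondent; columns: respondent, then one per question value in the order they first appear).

| respondent | q15 | q14 | q16 | q13 |
| R22 | 887 | 273 | 969 | 172 |
| R21 | 896 | 568 | 861 | 668 |
| R23 | 284 | 826 | 862 | 525 |
| R24 | 564 | 679 | 841 | 147 |

Columns: respondent plus the 4 distinct question values (q15, q14, q16, q13).
For example, row R22 column q15 takes rating=887 from the long row (R22, q15).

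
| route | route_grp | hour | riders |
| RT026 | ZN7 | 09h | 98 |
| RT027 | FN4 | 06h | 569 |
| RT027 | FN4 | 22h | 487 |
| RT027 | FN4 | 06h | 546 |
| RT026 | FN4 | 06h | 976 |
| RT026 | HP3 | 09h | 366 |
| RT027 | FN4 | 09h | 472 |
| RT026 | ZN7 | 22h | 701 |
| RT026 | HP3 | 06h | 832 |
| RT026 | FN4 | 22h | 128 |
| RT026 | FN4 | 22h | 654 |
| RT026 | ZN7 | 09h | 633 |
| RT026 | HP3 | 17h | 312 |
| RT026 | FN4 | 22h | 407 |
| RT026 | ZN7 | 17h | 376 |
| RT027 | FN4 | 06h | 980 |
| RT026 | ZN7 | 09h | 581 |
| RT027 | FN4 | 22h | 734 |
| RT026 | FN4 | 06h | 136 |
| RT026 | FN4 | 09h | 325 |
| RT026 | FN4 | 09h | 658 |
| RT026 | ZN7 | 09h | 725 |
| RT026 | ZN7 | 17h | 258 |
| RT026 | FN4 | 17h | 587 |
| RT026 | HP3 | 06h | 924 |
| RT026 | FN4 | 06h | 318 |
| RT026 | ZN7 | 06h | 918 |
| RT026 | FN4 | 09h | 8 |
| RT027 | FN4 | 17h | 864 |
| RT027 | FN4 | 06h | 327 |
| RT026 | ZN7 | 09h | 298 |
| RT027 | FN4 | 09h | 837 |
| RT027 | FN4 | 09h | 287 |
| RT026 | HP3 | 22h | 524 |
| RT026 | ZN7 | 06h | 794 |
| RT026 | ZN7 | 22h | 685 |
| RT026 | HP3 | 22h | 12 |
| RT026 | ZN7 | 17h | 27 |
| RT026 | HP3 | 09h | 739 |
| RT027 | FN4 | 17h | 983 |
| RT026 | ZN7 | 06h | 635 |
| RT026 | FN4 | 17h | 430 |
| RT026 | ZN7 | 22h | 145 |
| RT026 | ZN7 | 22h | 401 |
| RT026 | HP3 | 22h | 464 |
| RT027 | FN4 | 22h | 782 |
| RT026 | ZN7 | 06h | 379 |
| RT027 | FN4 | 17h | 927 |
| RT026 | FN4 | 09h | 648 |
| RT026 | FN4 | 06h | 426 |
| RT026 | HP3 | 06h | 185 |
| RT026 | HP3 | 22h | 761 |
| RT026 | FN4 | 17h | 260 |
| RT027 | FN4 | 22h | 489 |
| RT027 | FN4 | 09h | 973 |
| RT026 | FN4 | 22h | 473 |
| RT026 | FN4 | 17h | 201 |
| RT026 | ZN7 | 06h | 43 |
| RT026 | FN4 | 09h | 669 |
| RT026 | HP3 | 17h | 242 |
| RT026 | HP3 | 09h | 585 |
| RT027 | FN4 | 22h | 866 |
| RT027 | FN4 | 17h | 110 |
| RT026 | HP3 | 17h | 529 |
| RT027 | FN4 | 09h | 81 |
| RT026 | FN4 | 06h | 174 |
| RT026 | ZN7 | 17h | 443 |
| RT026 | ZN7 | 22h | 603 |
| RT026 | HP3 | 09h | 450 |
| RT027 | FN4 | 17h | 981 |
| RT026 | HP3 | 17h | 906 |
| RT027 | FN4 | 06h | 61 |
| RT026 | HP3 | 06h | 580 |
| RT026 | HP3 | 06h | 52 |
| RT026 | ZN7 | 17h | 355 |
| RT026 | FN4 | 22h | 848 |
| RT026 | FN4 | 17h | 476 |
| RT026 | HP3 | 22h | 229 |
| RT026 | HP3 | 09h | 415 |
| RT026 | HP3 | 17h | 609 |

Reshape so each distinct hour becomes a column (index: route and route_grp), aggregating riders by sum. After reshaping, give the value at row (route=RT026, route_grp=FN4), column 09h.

2308

Rows with route=RT026, route_grp=FN4 and hour=09h: riders values are 325, 658, 8, 648, 669.
325 + 658 + 8 + 648 + 669 = 2308.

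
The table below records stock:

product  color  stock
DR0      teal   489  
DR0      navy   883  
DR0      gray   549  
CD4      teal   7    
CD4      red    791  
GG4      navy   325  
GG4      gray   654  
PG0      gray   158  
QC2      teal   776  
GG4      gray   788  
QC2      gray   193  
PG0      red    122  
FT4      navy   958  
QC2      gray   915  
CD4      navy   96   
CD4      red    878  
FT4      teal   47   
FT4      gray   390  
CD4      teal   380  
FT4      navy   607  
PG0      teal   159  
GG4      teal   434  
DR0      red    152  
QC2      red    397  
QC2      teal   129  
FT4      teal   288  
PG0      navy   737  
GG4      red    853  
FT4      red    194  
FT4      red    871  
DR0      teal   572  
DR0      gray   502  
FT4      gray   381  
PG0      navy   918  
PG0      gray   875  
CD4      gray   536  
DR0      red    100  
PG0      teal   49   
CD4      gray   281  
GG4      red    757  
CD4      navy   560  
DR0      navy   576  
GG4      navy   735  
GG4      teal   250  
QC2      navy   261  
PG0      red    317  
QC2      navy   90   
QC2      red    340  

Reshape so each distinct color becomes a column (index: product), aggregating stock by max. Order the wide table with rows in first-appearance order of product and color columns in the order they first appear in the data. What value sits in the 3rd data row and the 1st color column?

434

With rows in first-appearance order of product, row 3 is product=GG4. color columns in first-appearance order: teal, navy, gray, red; column 1 is teal.
Long rows with product=GG4, color=teal: max(434, 250) = 434.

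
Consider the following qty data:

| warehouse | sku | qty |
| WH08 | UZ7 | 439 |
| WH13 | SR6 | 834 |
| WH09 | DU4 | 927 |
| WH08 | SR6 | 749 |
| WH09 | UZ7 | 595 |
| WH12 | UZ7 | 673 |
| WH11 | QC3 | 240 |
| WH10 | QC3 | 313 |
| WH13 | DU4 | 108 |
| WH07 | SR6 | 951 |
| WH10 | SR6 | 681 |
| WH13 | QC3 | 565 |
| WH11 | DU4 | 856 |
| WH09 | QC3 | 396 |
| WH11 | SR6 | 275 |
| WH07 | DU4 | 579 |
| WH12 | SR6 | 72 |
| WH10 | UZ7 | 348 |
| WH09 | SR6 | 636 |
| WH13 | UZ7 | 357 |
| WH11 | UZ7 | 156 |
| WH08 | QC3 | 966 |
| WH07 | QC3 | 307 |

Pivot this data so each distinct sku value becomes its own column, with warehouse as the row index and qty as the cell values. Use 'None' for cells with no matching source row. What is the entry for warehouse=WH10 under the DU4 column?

None

No long-format row has warehouse=WH10 and sku=DU4, so the cell is None.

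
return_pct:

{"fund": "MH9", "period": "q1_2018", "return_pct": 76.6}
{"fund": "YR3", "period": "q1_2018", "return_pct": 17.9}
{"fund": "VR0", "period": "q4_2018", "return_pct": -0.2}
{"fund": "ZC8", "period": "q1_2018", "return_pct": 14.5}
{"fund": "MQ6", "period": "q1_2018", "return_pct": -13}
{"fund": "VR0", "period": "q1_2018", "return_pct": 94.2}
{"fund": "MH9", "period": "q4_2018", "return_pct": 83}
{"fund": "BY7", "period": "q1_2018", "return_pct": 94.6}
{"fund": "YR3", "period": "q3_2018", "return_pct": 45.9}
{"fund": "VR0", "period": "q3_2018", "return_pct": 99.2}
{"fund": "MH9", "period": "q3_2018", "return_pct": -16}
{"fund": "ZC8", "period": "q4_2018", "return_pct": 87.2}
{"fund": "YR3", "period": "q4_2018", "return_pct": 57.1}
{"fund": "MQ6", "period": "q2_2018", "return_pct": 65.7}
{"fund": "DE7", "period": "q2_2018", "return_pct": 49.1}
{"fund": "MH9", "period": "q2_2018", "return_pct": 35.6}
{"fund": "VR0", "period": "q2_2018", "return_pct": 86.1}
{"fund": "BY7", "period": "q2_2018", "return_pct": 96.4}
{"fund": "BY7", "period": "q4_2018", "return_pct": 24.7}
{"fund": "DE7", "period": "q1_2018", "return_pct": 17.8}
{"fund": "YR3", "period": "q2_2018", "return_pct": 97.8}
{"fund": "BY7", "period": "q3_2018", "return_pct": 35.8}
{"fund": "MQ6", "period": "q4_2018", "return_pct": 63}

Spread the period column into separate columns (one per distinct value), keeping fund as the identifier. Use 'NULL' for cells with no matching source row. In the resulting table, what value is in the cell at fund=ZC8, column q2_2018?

No long-format row has fund=ZC8 and period=q2_2018, so the cell is NULL.

NULL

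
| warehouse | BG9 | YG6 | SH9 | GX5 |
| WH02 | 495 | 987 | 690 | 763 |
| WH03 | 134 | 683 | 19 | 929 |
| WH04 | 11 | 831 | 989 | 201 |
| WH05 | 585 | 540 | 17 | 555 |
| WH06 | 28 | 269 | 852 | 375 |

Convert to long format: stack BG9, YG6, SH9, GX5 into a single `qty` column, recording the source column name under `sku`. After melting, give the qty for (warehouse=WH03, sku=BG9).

Unpivoting turns each (warehouse, wide-column) pair into one long row.
The wide cell at row WH03, column BG9 holds 134, so the long row (WH03, BG9) has qty=134.

134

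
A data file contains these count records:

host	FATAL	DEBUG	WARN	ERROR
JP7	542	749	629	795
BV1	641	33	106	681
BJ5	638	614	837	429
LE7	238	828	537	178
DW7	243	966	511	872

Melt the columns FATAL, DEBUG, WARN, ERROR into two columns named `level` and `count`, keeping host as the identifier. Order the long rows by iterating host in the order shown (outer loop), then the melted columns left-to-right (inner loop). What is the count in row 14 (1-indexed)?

828

20 rows total (5 × 4). Row 14: index ⌊(14-1)/4⌋ = 3 into host → LE7; (14-1) mod 4 = 1 into the melted columns → DEBUG.
So row 14 is (LE7, DEBUG, 828); count = 828.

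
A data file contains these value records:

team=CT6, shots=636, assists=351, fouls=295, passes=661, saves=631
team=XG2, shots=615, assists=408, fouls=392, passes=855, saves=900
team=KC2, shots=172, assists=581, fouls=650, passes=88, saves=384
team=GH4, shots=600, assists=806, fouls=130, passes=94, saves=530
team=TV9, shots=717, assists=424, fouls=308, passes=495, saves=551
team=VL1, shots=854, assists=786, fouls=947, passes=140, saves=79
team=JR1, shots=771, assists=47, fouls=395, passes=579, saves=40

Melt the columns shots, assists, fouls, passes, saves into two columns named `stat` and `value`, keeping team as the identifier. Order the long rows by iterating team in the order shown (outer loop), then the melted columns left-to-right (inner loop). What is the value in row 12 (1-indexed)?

581

35 rows total (7 × 5). Row 12: index ⌊(12-1)/5⌋ = 2 into team → KC2; (12-1) mod 5 = 1 into the melted columns → assists.
So row 12 is (KC2, assists, 581); value = 581.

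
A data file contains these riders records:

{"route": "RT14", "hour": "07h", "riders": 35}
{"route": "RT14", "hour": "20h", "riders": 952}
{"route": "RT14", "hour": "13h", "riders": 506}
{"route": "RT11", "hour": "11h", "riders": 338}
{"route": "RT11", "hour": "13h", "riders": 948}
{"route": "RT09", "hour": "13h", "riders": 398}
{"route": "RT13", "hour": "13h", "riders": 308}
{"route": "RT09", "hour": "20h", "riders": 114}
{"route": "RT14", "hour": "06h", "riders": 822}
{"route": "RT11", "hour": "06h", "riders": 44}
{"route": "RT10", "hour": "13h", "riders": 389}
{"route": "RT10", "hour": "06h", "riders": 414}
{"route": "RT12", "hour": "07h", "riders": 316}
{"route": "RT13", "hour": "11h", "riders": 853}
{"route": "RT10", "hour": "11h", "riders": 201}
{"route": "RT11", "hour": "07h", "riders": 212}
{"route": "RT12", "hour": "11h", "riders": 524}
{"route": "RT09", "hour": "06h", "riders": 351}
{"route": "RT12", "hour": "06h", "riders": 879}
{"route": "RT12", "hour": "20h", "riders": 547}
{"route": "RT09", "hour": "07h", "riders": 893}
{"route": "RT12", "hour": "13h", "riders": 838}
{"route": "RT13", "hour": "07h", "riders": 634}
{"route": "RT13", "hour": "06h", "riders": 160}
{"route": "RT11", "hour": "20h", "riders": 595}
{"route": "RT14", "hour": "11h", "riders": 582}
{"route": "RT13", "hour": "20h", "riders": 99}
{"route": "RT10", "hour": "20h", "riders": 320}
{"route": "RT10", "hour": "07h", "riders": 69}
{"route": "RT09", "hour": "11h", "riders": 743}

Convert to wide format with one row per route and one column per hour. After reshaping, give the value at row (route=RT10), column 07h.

Wide layout: rows indexed by route, columns are the 5 distinct hour values (07h, 20h, 13h, 11h, 06h).
Cell (route=RT10, hour=07h) draws from the long row where route=RT10 and hour=07h, which has riders=69.

69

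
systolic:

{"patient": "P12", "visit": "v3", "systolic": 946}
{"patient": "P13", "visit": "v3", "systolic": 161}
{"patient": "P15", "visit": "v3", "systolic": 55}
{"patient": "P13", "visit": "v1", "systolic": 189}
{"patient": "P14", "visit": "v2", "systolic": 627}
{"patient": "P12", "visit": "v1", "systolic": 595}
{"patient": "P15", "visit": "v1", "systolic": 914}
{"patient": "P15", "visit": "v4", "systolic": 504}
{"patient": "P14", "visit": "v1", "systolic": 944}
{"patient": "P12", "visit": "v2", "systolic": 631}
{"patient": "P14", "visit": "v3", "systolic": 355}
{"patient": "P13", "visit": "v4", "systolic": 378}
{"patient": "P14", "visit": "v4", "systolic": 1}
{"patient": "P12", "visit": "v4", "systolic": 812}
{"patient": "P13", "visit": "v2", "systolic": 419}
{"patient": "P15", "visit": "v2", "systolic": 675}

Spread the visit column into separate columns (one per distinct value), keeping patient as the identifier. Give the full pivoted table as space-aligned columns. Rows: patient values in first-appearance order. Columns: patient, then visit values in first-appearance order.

Columns: patient plus the 4 distinct visit values (v3, v1, v2, v4).
For example, row P12 column v3 takes systolic=946 from the long row (P12, v3).

patient  v3   v1   v2   v4 
P12      946  595  631  812
P13      161  189  419  378
P15      55   914  675  504
P14      355  944  627  1  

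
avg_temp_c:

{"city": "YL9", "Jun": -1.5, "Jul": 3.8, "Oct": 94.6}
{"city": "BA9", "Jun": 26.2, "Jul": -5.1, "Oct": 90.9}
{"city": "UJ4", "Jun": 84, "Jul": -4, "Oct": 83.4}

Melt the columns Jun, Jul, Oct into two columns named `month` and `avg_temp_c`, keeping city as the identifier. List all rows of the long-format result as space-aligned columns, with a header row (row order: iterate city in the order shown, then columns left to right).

city  month  avg_temp_c
YL9   Jun    -1.5      
YL9   Jul    3.8       
YL9   Oct    94.6      
BA9   Jun    26.2      
BA9   Jul    -5.1      
BA9   Oct    90.9      
UJ4   Jun    84        
UJ4   Jul    -4        
UJ4   Oct    83.4      

Each (city, column) pair becomes one row: 3 × 3 = 9 rows.
For example, (YL9, Jun) → avg_temp_c=-1.5.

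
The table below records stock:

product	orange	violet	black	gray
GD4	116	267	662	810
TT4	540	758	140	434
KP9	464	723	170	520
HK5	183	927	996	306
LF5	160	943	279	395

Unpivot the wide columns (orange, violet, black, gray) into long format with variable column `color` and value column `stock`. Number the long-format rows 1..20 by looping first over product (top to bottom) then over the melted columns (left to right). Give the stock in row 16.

20 rows total (5 × 4). Row 16: index ⌊(16-1)/4⌋ = 3 into product → HK5; (16-1) mod 4 = 3 into the melted columns → gray.
So row 16 is (HK5, gray, 306); stock = 306.

306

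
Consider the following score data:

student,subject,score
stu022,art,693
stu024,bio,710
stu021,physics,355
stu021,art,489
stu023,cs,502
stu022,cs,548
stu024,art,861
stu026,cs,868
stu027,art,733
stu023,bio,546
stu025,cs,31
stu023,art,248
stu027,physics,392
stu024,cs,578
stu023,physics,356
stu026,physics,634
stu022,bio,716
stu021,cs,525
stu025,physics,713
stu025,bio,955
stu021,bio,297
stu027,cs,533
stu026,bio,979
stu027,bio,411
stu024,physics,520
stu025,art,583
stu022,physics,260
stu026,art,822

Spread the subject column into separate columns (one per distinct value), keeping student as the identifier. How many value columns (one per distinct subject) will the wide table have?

4 distinct subject values: bio, physics, cs, art.

4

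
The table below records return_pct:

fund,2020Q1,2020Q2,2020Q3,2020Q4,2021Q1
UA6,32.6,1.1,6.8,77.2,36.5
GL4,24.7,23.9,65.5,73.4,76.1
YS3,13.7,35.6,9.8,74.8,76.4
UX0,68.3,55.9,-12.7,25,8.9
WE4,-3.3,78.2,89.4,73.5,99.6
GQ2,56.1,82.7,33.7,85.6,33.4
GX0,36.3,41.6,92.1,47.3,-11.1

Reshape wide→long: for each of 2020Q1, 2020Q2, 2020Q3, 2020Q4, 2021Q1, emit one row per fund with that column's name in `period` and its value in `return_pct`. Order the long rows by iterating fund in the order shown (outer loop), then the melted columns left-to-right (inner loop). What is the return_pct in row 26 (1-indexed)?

56.1

35 rows total (7 × 5). Row 26: index ⌊(26-1)/5⌋ = 5 into fund → GQ2; (26-1) mod 5 = 0 into the melted columns → 2020Q1.
So row 26 is (GQ2, 2020Q1, 56.1); return_pct = 56.1.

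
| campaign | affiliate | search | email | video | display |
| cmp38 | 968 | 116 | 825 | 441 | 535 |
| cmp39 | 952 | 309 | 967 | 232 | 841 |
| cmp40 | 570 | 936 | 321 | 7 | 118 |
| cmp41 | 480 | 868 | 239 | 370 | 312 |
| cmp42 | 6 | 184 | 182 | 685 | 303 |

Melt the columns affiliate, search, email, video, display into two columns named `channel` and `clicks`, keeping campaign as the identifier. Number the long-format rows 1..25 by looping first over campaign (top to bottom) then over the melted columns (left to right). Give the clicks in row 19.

370

25 rows total (5 × 5). Row 19: index ⌊(19-1)/5⌋ = 3 into campaign → cmp41; (19-1) mod 5 = 3 into the melted columns → video.
So row 19 is (cmp41, video, 370); clicks = 370.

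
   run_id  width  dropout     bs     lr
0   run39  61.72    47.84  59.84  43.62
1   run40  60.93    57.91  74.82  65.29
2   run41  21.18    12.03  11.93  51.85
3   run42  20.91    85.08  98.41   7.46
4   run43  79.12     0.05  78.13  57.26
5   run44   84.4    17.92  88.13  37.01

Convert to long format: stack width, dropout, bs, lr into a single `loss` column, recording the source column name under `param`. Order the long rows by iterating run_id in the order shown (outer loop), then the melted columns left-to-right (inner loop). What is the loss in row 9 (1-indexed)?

21.18

24 rows total (6 × 4). Row 9: index ⌊(9-1)/4⌋ = 2 into run_id → run41; (9-1) mod 4 = 0 into the melted columns → width.
So row 9 is (run41, width, 21.18); loss = 21.18.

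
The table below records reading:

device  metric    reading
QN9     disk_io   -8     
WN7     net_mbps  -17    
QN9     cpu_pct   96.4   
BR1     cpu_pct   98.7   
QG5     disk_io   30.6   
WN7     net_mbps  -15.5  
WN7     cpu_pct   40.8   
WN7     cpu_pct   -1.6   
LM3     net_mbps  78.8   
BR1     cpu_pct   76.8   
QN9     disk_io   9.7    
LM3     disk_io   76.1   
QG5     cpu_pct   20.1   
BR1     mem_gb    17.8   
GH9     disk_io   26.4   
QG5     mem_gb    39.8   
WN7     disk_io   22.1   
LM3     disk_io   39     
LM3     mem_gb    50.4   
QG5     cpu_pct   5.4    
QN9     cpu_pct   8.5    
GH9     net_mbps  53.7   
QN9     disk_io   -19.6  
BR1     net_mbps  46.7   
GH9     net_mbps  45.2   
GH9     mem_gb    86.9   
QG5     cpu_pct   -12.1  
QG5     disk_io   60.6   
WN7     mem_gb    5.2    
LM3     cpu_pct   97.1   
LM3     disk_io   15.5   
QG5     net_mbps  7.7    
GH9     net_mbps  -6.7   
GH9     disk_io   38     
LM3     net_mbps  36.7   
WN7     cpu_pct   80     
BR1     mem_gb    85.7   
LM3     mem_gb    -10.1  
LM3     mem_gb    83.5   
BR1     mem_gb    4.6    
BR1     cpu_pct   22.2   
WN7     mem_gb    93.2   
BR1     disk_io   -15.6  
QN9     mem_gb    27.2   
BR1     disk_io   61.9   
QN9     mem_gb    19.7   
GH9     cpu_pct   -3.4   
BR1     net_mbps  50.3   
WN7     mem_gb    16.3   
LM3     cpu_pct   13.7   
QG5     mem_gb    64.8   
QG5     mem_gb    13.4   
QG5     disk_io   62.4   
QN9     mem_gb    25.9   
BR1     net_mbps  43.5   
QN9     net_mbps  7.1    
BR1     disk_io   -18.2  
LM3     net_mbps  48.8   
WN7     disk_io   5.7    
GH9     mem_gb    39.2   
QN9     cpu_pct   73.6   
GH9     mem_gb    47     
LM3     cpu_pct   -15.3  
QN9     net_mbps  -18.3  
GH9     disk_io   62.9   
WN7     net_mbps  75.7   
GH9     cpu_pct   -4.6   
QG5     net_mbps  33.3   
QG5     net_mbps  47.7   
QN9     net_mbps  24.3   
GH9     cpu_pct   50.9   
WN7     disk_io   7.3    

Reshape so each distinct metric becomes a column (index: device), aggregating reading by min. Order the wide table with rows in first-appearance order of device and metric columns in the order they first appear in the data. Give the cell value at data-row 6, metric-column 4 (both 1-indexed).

39.2

With rows in first-appearance order of device, row 6 is device=GH9. metric columns in first-appearance order: disk_io, net_mbps, cpu_pct, mem_gb; column 4 is mem_gb.
Long rows with device=GH9, metric=mem_gb: min(86.9, 39.2, 47) = 39.2.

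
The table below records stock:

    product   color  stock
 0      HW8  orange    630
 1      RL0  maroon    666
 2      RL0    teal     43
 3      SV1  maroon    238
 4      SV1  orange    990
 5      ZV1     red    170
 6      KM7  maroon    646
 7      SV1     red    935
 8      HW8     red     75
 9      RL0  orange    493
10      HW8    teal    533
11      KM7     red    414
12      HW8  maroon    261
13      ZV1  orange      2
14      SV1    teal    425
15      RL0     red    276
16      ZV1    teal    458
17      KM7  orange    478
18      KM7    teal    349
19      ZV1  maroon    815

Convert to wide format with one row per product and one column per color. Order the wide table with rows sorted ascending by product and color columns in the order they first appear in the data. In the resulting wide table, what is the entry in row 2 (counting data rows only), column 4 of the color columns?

With rows sorted ascending by product, row 2 is product=KM7. color columns in first-appearance order: orange, maroon, teal, red; column 4 is red.
Long rows with product=KM7, color=red: stock = 414.

414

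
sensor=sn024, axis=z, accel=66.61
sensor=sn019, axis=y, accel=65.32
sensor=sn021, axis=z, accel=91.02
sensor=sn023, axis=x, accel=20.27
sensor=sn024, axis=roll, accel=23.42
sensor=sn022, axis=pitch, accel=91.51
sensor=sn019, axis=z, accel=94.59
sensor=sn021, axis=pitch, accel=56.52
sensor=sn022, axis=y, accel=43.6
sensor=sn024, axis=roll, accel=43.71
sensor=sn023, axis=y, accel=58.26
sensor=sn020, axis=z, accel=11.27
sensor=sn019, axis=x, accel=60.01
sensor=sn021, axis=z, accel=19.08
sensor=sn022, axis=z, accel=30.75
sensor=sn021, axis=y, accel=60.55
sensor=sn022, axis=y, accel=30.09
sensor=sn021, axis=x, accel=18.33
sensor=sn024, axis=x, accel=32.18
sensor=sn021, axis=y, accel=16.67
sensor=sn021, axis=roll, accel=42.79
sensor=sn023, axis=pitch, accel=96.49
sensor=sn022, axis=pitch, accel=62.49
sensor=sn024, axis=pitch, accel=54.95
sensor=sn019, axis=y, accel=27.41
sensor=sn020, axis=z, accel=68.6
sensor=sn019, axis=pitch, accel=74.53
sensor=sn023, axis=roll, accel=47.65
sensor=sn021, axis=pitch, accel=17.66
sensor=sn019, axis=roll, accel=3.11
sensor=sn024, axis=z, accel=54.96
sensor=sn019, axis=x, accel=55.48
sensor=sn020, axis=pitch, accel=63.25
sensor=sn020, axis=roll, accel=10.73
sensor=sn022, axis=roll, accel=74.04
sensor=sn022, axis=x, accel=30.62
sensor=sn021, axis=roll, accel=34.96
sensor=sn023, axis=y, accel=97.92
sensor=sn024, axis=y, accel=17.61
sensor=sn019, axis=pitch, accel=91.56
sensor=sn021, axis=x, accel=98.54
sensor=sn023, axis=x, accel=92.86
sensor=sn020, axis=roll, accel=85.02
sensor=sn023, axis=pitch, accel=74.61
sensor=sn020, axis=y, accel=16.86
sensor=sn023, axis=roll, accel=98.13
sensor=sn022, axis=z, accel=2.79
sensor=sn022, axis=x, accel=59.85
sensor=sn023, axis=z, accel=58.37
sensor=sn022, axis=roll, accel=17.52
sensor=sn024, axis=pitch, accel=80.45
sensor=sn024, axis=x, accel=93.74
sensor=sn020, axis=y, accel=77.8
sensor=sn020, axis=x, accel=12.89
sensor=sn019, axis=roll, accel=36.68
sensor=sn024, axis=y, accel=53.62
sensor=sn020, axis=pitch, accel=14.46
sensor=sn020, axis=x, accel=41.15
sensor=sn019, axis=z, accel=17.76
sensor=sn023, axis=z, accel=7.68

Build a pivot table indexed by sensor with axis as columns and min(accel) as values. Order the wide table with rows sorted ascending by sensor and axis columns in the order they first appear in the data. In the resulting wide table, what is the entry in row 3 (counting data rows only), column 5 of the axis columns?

17.66

With rows sorted ascending by sensor, row 3 is sensor=sn021. axis columns in first-appearance order: z, y, x, roll, pitch; column 5 is pitch.
Long rows with sensor=sn021, axis=pitch: min(56.52, 17.66) = 17.66.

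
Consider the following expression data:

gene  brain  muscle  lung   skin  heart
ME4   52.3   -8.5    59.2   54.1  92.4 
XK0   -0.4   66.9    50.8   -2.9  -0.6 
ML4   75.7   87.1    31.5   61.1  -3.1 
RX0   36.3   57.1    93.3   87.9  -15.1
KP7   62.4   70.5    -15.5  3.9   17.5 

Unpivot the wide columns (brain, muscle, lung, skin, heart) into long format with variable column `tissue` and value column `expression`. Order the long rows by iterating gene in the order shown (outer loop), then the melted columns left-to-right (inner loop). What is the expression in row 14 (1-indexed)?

61.1

25 rows total (5 × 5). Row 14: index ⌊(14-1)/5⌋ = 2 into gene → ML4; (14-1) mod 5 = 3 into the melted columns → skin.
So row 14 is (ML4, skin, 61.1); expression = 61.1.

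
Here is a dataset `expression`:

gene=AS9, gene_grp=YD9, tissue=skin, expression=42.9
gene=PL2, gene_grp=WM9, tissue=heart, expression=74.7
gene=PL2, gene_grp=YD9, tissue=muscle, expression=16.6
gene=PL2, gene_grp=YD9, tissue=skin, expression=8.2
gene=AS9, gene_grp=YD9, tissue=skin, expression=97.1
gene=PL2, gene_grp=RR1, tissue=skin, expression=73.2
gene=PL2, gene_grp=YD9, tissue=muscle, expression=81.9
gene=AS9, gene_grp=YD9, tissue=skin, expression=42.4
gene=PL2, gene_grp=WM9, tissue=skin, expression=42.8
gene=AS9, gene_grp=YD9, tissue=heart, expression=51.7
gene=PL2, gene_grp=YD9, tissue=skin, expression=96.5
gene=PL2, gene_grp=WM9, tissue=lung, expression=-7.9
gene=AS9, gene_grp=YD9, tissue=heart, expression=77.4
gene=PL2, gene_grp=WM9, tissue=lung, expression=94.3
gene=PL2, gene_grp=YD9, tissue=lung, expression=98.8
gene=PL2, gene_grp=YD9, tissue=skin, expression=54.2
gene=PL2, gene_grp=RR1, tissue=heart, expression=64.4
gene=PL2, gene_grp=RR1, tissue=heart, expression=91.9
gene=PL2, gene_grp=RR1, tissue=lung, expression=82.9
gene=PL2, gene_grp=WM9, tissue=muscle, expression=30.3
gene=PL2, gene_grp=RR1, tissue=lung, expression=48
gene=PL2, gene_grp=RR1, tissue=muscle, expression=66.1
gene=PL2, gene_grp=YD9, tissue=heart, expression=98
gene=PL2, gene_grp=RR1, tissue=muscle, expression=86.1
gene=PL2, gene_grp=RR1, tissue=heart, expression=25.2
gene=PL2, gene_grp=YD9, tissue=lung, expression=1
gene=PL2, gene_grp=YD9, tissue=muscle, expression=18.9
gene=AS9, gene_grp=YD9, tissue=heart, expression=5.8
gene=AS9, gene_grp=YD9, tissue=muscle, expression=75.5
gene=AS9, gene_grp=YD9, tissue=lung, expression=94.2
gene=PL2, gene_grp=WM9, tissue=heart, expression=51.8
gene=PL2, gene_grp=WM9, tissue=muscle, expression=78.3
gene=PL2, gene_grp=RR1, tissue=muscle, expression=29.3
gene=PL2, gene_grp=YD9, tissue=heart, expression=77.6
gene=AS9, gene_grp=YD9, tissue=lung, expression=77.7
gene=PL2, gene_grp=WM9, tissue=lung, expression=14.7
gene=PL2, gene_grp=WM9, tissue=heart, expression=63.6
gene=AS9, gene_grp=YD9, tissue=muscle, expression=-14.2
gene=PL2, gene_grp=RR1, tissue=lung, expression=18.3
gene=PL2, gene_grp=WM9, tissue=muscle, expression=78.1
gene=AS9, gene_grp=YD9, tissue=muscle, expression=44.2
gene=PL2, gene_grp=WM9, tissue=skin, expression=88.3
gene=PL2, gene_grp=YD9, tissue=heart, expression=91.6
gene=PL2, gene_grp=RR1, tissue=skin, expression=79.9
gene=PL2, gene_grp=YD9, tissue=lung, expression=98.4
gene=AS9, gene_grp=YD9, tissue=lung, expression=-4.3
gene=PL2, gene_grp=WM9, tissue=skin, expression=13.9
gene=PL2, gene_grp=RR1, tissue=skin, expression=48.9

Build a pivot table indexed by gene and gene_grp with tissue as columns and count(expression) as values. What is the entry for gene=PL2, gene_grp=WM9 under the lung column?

3

Rows with gene=PL2, gene_grp=WM9 and tissue=lung: expression values are -7.9, 94.3, 14.7.
3 rows match — count = 3.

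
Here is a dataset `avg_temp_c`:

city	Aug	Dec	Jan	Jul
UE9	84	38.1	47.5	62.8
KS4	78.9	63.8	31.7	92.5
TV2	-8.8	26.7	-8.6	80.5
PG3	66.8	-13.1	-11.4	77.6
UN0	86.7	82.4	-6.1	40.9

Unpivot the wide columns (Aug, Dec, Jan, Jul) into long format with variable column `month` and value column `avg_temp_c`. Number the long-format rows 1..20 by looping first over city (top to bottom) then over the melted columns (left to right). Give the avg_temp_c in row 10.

20 rows total (5 × 4). Row 10: index ⌊(10-1)/4⌋ = 2 into city → TV2; (10-1) mod 4 = 1 into the melted columns → Dec.
So row 10 is (TV2, Dec, 26.7); avg_temp_c = 26.7.

26.7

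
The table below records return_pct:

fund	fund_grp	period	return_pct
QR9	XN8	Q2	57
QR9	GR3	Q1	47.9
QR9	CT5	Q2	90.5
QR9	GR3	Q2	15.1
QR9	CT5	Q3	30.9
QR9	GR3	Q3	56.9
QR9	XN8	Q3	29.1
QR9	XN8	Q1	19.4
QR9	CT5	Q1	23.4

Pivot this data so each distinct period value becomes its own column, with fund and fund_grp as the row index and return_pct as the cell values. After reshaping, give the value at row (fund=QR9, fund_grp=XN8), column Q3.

Wide layout: rows indexed by fund and fund_grp, columns are the 3 distinct period values (Q2, Q1, Q3).
Cell (fund=QR9, fund_grp=XN8, period=Q3) draws from the long row where fund=QR9, fund_grp=XN8 and period=Q3, which has return_pct=29.1.

29.1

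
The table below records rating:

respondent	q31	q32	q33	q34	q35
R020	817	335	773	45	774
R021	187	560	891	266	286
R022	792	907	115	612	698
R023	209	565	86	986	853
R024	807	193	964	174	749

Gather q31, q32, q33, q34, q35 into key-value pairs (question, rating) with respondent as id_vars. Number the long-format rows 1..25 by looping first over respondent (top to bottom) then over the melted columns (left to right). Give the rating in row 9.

25 rows total (5 × 5). Row 9: index ⌊(9-1)/5⌋ = 1 into respondent → R021; (9-1) mod 5 = 3 into the melted columns → q34.
So row 9 is (R021, q34, 266); rating = 266.

266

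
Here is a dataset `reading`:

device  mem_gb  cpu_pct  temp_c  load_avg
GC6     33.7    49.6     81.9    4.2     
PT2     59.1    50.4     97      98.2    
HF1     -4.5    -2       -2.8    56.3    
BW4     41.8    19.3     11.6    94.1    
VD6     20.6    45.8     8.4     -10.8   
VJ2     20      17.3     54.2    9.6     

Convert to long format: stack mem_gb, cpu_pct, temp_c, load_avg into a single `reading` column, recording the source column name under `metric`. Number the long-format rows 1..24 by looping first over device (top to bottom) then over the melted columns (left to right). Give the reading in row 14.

19.3

24 rows total (6 × 4). Row 14: index ⌊(14-1)/4⌋ = 3 into device → BW4; (14-1) mod 4 = 1 into the melted columns → cpu_pct.
So row 14 is (BW4, cpu_pct, 19.3); reading = 19.3.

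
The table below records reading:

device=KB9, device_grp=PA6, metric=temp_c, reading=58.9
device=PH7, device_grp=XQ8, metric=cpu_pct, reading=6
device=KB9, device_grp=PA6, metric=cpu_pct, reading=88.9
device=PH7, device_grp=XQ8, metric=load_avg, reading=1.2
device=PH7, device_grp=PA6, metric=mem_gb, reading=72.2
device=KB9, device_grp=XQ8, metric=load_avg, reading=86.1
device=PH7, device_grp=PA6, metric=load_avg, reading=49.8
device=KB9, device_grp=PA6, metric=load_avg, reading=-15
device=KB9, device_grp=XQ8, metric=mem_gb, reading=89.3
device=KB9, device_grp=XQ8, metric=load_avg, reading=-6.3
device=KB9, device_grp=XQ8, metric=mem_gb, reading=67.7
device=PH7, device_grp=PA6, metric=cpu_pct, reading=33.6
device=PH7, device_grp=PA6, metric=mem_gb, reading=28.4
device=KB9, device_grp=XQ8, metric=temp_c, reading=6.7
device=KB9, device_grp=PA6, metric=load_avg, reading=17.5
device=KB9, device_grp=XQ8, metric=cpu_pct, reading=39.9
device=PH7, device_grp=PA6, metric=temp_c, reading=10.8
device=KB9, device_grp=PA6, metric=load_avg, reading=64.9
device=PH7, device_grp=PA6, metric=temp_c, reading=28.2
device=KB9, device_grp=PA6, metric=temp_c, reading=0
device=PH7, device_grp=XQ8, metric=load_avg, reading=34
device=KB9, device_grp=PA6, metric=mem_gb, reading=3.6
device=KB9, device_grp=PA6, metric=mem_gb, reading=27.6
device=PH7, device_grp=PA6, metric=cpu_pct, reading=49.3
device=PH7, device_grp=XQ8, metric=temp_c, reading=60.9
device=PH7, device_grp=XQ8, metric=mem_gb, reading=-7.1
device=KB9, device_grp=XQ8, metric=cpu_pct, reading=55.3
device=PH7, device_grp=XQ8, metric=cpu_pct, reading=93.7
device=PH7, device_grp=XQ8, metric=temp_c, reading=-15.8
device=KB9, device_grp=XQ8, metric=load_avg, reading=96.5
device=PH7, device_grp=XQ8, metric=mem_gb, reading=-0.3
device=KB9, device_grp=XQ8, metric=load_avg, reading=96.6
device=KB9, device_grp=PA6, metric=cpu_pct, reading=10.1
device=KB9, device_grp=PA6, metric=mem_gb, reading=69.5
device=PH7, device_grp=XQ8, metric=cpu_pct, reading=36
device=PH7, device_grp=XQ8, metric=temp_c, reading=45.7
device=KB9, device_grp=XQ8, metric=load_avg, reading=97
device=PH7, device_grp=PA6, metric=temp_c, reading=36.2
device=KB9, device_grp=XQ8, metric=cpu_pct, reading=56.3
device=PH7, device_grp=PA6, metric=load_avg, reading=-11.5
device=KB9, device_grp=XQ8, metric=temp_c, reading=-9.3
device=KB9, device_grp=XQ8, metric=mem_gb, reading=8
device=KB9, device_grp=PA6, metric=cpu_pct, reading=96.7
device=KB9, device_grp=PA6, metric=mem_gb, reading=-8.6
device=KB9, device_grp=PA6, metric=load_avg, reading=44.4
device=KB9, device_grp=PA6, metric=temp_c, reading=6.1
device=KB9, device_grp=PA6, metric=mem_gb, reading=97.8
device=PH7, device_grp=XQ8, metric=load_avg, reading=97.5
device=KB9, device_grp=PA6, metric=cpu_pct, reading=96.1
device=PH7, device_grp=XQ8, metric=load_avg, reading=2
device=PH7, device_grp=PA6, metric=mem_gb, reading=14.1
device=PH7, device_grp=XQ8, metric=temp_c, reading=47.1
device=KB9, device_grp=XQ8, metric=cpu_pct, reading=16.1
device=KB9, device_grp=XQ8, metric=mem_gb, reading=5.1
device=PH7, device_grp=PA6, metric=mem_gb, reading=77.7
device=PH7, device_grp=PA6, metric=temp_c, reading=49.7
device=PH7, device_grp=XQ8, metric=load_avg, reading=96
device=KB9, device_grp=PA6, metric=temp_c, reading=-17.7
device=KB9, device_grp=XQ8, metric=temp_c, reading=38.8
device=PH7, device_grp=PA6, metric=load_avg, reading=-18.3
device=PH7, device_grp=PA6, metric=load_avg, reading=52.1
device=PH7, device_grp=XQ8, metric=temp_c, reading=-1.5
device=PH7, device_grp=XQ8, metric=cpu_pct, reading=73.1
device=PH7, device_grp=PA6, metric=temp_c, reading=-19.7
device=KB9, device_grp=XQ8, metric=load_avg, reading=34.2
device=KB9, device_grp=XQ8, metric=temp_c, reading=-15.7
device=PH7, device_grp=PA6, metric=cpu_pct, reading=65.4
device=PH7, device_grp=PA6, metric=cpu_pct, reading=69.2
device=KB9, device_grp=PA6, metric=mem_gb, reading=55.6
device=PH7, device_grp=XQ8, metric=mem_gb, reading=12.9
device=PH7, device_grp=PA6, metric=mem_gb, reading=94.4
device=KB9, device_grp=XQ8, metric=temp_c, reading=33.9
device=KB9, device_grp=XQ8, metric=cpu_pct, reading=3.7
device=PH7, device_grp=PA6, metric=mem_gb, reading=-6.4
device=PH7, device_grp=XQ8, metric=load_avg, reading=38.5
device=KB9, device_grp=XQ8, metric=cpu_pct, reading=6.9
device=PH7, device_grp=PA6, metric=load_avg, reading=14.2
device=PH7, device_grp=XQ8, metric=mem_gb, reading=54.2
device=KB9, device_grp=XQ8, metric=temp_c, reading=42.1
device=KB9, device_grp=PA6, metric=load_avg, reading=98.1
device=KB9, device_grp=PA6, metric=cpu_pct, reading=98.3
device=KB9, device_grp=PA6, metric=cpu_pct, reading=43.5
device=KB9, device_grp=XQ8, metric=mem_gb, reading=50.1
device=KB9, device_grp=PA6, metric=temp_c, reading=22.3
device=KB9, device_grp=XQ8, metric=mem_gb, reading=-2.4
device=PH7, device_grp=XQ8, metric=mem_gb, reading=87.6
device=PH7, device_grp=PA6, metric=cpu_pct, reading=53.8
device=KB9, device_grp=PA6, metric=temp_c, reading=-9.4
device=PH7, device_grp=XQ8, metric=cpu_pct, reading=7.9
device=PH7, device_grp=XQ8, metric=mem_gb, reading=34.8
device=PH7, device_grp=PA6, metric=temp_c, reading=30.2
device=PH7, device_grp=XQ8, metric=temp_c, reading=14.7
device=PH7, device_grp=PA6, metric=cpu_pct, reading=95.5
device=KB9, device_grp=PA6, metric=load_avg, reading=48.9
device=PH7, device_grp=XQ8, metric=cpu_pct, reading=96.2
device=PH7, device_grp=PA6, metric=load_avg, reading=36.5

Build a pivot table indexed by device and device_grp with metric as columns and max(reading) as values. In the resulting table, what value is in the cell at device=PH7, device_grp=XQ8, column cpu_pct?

Rows with device=PH7, device_grp=XQ8 and metric=cpu_pct: reading values are 6, 93.7, 36, 73.1, 7.9, 96.2.
max(6, 93.7, 36, 73.1, 7.9, 96.2) = 96.2.

96.2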